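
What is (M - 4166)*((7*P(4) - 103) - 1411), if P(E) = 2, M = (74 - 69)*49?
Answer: 5881500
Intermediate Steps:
M = 245 (M = 5*49 = 245)
(M - 4166)*((7*P(4) - 103) - 1411) = (245 - 4166)*((7*2 - 103) - 1411) = -3921*((14 - 103) - 1411) = -3921*(-89 - 1411) = -3921*(-1500) = 5881500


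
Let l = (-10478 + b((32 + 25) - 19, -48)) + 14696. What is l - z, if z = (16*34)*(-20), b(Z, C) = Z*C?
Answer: 13274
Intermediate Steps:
b(Z, C) = C*Z
l = 2394 (l = (-10478 - 48*((32 + 25) - 19)) + 14696 = (-10478 - 48*(57 - 19)) + 14696 = (-10478 - 48*38) + 14696 = (-10478 - 1824) + 14696 = -12302 + 14696 = 2394)
z = -10880 (z = 544*(-20) = -10880)
l - z = 2394 - 1*(-10880) = 2394 + 10880 = 13274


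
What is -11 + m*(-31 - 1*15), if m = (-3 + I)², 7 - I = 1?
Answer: -425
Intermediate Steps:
I = 6 (I = 7 - 1*1 = 7 - 1 = 6)
m = 9 (m = (-3 + 6)² = 3² = 9)
-11 + m*(-31 - 1*15) = -11 + 9*(-31 - 1*15) = -11 + 9*(-31 - 15) = -11 + 9*(-46) = -11 - 414 = -425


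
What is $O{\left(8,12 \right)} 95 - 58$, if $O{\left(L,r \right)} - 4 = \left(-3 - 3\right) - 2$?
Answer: $-438$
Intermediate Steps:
$O{\left(L,r \right)} = -4$ ($O{\left(L,r \right)} = 4 - 8 = -4$)
$O{\left(8,12 \right)} 95 - 58 = \left(-4\right) 95 - 58 = -380 - 58 = -438$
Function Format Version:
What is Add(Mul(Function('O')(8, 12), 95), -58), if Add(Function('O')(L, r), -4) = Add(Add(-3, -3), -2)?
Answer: -438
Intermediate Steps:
Function('O')(L, r) = -4 (Function('O')(L, r) = Add(4, Add(Add(-3, -3), -2)) = Add(4, Add(-6, -2)) = Add(4, -8) = -4)
Add(Mul(Function('O')(8, 12), 95), -58) = Add(Mul(-4, 95), -58) = Add(-380, -58) = -438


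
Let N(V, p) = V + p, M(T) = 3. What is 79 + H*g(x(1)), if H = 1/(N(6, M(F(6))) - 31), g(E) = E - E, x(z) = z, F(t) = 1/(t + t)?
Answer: 79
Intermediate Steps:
F(t) = 1/(2*t)
g(E) = 0
H = -1/22 (H = 1/((6 + 3) - 31) = 1/(9 - 31) = 1/(-22) = -1/22 ≈ -0.045455)
79 + H*g(x(1)) = 79 - 1/22*0 = 79 + 0 = 79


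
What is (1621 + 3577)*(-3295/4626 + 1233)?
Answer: 14815763237/2313 ≈ 6.4054e+6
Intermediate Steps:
(1621 + 3577)*(-3295/4626 + 1233) = 5198*(-3295*1/4626 + 1233) = 5198*(-3295/4626 + 1233) = 5198*(5700563/4626) = 14815763237/2313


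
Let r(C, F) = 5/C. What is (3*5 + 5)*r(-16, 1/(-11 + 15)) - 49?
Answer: -221/4 ≈ -55.250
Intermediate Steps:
(3*5 + 5)*r(-16, 1/(-11 + 15)) - 49 = (3*5 + 5)*(5/(-16)) - 49 = (15 + 5)*(5*(-1/16)) - 49 = 20*(-5/16) - 49 = -25/4 - 49 = -221/4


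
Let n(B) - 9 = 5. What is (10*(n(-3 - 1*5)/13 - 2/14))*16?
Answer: 13600/91 ≈ 149.45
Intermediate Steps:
n(B) = 14 (n(B) = 9 + 5 = 14)
(10*(n(-3 - 1*5)/13 - 2/14))*16 = (10*(14/13 - 2/14))*16 = (10*(14*(1/13) - 2*1/14))*16 = (10*(14/13 - ⅐))*16 = (10*(85/91))*16 = (850/91)*16 = 13600/91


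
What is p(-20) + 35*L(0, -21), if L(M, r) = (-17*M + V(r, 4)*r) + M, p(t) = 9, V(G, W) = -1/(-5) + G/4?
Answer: 14883/4 ≈ 3720.8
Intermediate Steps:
V(G, W) = 1/5 + G/4 (V(G, W) = -1*(-1/5) + G*(1/4) = 1/5 + G/4)
L(M, r) = -16*M + r*(1/5 + r/4) (L(M, r) = (-17*M + (1/5 + r/4)*r) + M = (-17*M + r*(1/5 + r/4)) + M = -16*M + r*(1/5 + r/4))
p(-20) + 35*L(0, -21) = 9 + 35*(-16*0 + (1/20)*(-21)*(4 + 5*(-21))) = 9 + 35*(0 + (1/20)*(-21)*(4 - 105)) = 9 + 35*(0 + (1/20)*(-21)*(-101)) = 9 + 35*(0 + 2121/20) = 9 + 35*(2121/20) = 9 + 14847/4 = 14883/4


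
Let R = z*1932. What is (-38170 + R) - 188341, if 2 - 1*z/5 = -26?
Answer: 43969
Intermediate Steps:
z = 140 (z = 10 - 5*(-26) = 10 + 130 = 140)
R = 270480 (R = 140*1932 = 270480)
(-38170 + R) - 188341 = (-38170 + 270480) - 188341 = 232310 - 188341 = 43969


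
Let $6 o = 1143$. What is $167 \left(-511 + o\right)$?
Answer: $- \frac{107047}{2} \approx -53524.0$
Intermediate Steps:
$o = \frac{381}{2}$ ($o = \frac{1}{6} \cdot 1143 = \frac{381}{2} \approx 190.5$)
$167 \left(-511 + o\right) = 167 \left(-511 + \frac{381}{2}\right) = 167 \left(- \frac{641}{2}\right) = - \frac{107047}{2}$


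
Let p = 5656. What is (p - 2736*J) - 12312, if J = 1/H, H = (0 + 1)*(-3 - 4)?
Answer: -43856/7 ≈ -6265.1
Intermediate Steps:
H = -7 (H = 1*(-7) = -7)
J = -⅐ (J = 1/(-7) = -⅐ ≈ -0.14286)
(p - 2736*J) - 12312 = (5656 - 2736*(-⅐)) - 12312 = (5656 + 2736/7) - 12312 = 42328/7 - 12312 = -43856/7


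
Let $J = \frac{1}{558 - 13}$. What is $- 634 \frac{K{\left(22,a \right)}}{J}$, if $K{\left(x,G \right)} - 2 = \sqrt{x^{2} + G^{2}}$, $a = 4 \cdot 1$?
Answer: $-691060 - 3455300 \sqrt{5} \approx -8.4173 \cdot 10^{6}$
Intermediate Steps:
$a = 4$
$J = \frac{1}{545} \approx 0.0018349$
$K{\left(x,G \right)} = 2 + \sqrt{G^{2} + x^{2}}$ ($K{\left(x,G \right)} = 2 + \sqrt{x^{2} + G^{2}} = 2 + \sqrt{G^{2} + x^{2}}$)
$- 634 \frac{K{\left(22,a \right)}}{J} = - 634 \left(2 + \sqrt{4^{2} + 22^{2}}\right) \frac{1}{\frac{1}{545}} = - 634 \left(2 + \sqrt{16 + 484}\right) 545 = - 634 \left(2 + \sqrt{500}\right) 545 = - 634 \left(2 + 10 \sqrt{5}\right) 545 = - 634 \left(1090 + 5450 \sqrt{5}\right) = -691060 - 3455300 \sqrt{5}$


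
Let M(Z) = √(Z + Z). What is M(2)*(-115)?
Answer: -230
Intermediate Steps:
M(Z) = √2*√Z (M(Z) = √(2*Z) = √2*√Z)
M(2)*(-115) = (√2*√2)*(-115) = 2*(-115) = -230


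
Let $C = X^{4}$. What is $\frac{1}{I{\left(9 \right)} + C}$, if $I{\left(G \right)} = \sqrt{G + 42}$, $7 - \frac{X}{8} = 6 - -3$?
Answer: $\frac{65536}{4294967245} - \frac{\sqrt{51}}{4294967245} \approx 1.5257 \cdot 10^{-5}$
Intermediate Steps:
$X = -16$ ($X = 56 - 8 \left(6 - -3\right) = 56 - 8 \left(6 + 3\right) = 56 - 72 = -16$)
$I{\left(G \right)} = \sqrt{42 + G}$
$C = 65536$ ($C = \left(-16\right)^{4} = 65536$)
$\frac{1}{I{\left(9 \right)} + C} = \frac{1}{\sqrt{42 + 9} + 65536} = \frac{1}{\sqrt{51} + 65536} = \frac{1}{65536 + \sqrt{51}}$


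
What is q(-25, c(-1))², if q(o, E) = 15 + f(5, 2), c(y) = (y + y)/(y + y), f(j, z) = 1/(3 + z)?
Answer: 5776/25 ≈ 231.04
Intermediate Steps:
c(y) = 1 (c(y) = (2*y)/((2*y)) = (2*y)*(1/(2*y)) = 1)
q(o, E) = 76/5 (q(o, E) = 15 + 1/(3 + 2) = 15 + 1/5 = 15 + ⅕ = 76/5)
q(-25, c(-1))² = (76/5)² = 5776/25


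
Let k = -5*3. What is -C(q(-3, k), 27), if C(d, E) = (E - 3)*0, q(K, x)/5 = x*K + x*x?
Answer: 0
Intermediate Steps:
k = -15
q(K, x) = 5*x² + 5*K*x (q(K, x) = 5*(x*K + x*x) = 5*(K*x + x²) = 5*(x² + K*x) = 5*x² + 5*K*x)
C(d, E) = 0 (C(d, E) = (-3 + E)*0 = 0)
-C(q(-3, k), 27) = -1*0 = 0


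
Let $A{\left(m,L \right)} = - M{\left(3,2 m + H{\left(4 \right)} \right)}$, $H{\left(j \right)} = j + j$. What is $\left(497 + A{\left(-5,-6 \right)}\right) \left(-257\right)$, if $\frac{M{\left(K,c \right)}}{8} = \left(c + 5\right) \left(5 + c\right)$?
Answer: $-109225$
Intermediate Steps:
$H{\left(j \right)} = 2 j$
$M{\left(K,c \right)} = 8 \left(5 + c\right)^{2}$ ($M{\left(K,c \right)} = 8 \left(c + 5\right) \left(5 + c\right) = 8 \left(5 + c\right) \left(5 + c\right) = 8 \left(5 + c\right)^{2}$)
$A{\left(m,L \right)} = - 8 \left(13 + 2 m\right)^{2}$ ($A{\left(m,L \right)} = - 8 \left(5 + \left(2 m + 2 \cdot 4\right)\right)^{2} = - 8 \left(5 + \left(2 m + 8\right)\right)^{2} = - 8 \left(5 + \left(8 + 2 m\right)\right)^{2} = - 8 \left(13 + 2 m\right)^{2}$)
$\left(497 + A{\left(-5,-6 \right)}\right) \left(-257\right) = \left(497 - 8 \left(13 + 2 \left(-5\right)\right)^{2}\right) \left(-257\right) = \left(497 - 8 \left(13 - 10\right)^{2}\right) \left(-257\right) = \left(497 - 8 \cdot 3^{2}\right) \left(-257\right) = \left(497 - 72\right) \left(-257\right) = 425 \left(-257\right) = -109225$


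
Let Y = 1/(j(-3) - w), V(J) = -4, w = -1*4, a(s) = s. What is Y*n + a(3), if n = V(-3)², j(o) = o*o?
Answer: 55/13 ≈ 4.2308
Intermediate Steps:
j(o) = o²
w = -4
Y = 1/13 (Y = 1/((-3)² - 1*(-4)) = 1/(9 + 4) = 1/13 ≈ 0.076923)
n = 16 (n = (-4)² = 16)
Y*n + a(3) = (1/13)*16 + 3 = 16/13 + 3 = 55/13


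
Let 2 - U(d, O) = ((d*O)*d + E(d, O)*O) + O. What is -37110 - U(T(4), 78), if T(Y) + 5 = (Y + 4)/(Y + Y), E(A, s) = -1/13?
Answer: -35792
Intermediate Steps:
E(A, s) = -1/13 (E(A, s) = -1*1/13 = -1/13)
T(Y) = -5 + (4 + Y)/(2*Y) (T(Y) = -5 + (Y + 4)/(Y + Y) = -5 + (4 + Y)/((2*Y)) = -5 + (4 + Y)*(1/(2*Y)) = -5 + (4 + Y)/(2*Y))
U(d, O) = 2 - 12*O/13 - O*d² (U(d, O) = 2 - (((d*O)*d - O/13) + O) = 2 - (((O*d)*d - O/13) + O) = 2 - ((O*d² - O/13) + O) = 2 - ((-O/13 + O*d²) + O) = 2 - (12*O/13 + O*d²) = 2 + (-12*O/13 - O*d²) = 2 - 12*O/13 - O*d²)
-37110 - U(T(4), 78) = -37110 - (2 - 12/13*78 - 1*78*(-9/2 + 2/4)²) = -37110 - (2 - 72 - 1*78*(-9/2 + 2*(¼))²) = -37110 - (2 - 72 - 1*78*(-9/2 + ½)²) = -37110 - (2 - 72 - 1*78*(-4)²) = -37110 - (2 - 72 - 1*78*16) = -37110 - (2 - 72 - 1248) = -37110 - 1*(-1318) = -37110 + 1318 = -35792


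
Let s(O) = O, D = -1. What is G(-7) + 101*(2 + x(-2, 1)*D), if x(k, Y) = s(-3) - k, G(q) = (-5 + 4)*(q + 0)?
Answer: 310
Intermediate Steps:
G(q) = -q
x(k, Y) = -3 - k
G(-7) + 101*(2 + x(-2, 1)*D) = -1*(-7) + 101*(2 + (-3 - 1*(-2))*(-1)) = 7 + 101*(2 + (-3 + 2)*(-1)) = 7 + 101*(2 - 1*(-1)) = 7 + 101*(2 + 1) = 7 + 101*3 = 7 + 303 = 310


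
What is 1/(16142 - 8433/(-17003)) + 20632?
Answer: 5662882779891/274470859 ≈ 20632.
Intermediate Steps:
1/(16142 - 8433/(-17003)) + 20632 = 1/(16142 - 8433*(-1/17003)) + 20632 = 1/(16142 + 8433/17003) + 20632 = 1/(274470859/17003) + 20632 = 17003/274470859 + 20632 = 5662882779891/274470859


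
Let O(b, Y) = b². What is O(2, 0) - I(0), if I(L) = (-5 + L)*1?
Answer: 9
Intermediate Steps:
I(L) = -5 + L
O(2, 0) - I(0) = 2² - (-5 + 0) = 4 - 1*(-5) = 4 + 5 = 9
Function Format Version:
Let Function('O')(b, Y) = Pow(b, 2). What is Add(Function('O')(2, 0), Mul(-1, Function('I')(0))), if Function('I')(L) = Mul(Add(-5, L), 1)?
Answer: 9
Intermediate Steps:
Function('I')(L) = Add(-5, L)
Add(Function('O')(2, 0), Mul(-1, Function('I')(0))) = Add(Pow(2, 2), Mul(-1, Add(-5, 0))) = Add(4, Mul(-1, -5)) = Add(4, 5) = 9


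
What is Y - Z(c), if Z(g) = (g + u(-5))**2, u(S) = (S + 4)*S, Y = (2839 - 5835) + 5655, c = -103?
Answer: -6945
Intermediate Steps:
Y = 2659 (Y = -2996 + 5655 = 2659)
u(S) = S*(4 + S) (u(S) = (4 + S)*S = S*(4 + S))
Z(g) = (5 + g)**2 (Z(g) = (g - 5*(4 - 5))**2 = (g - 5*(-1))**2 = (g + 5)**2 = (5 + g)**2)
Y - Z(c) = 2659 - (5 - 103)**2 = 2659 - 1*(-98)**2 = 2659 - 1*9604 = 2659 - 9604 = -6945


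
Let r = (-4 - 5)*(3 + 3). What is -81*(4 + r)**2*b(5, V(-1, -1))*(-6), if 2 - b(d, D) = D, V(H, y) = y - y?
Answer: 2430000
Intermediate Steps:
V(H, y) = 0
b(d, D) = 2 - D
r = -54 (r = -9*6 = -54)
-81*(4 + r)**2*b(5, V(-1, -1))*(-6) = -81*(4 - 54)**2*(2 - 1*0)*(-6) = -81*(-50)**2*(2 + 0)*(-6) = -81*2500*2*(-6) = -405000*(-6) = -81*(-30000) = 2430000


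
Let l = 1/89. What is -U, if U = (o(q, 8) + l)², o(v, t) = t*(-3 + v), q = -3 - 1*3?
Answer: -41049649/7921 ≈ -5182.4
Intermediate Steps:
q = -6 (q = -3 - 3 = -6)
l = 1/89 ≈ 0.011236
U = 41049649/7921 (U = (8*(-3 - 6) + 1/89)² = (8*(-9) + 1/89)² = (-72 + 1/89)² = (-6407/89)² = 41049649/7921 ≈ 5182.4)
-U = -1*41049649/7921 = -41049649/7921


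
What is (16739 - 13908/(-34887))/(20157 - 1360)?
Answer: 194662467/218590313 ≈ 0.89054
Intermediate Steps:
(16739 - 13908/(-34887))/(20157 - 1360) = (16739 - 13908*(-1/34887))/18797 = (16739 + 4636/11629)*(1/18797) = (194662467/11629)*(1/18797) = 194662467/218590313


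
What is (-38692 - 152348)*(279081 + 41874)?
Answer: -61315243200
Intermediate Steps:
(-38692 - 152348)*(279081 + 41874) = -191040*320955 = -61315243200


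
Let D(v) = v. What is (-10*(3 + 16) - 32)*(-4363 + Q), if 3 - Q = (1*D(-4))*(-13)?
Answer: 979464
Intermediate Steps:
Q = -49 (Q = 3 - 1*(-4)*(-13) = 3 - (-4)*(-13) = 3 - 1*52 = 3 - 52 = -49)
(-10*(3 + 16) - 32)*(-4363 + Q) = (-10*(3 + 16) - 32)*(-4363 - 49) = (-10*19 - 32)*(-4412) = (-190 - 32)*(-4412) = -222*(-4412) = 979464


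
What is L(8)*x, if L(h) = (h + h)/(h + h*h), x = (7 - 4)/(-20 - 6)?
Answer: -1/39 ≈ -0.025641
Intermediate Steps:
x = -3/26 (x = 3/(-26) = 3*(-1/26) = -3/26 ≈ -0.11538)
L(h) = 2*h/(h + h²) (L(h) = (2*h)/(h + h²) = 2*h/(h + h²))
L(8)*x = (2/(1 + 8))*(-3/26) = (2/9)*(-3/26) = -1/39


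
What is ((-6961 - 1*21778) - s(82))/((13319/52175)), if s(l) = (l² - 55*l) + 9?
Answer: -1615442350/13319 ≈ -1.2129e+5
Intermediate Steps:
s(l) = 9 + l² - 55*l
((-6961 - 1*21778) - s(82))/((13319/52175)) = ((-6961 - 1*21778) - (9 + 82² - 55*82))/((13319/52175)) = ((-6961 - 21778) - (9 + 6724 - 4510))/((13319*(1/52175))) = (-28739 - 1*2223)/(13319/52175) = (-28739 - 2223)*(52175/13319) = -30962*52175/13319 = -1615442350/13319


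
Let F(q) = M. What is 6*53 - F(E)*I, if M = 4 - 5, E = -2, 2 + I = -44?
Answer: 272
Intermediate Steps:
I = -46 (I = -2 - 44 = -46)
M = -1
F(q) = -1
6*53 - F(E)*I = 6*53 - (-1)*(-46) = 318 - 1*46 = 318 - 46 = 272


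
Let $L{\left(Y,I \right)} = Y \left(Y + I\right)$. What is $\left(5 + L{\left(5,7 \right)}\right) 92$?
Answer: $5980$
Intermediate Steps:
$L{\left(Y,I \right)} = Y \left(I + Y\right)$
$\left(5 + L{\left(5,7 \right)}\right) 92 = \left(5 + 5 \left(7 + 5\right)\right) 92 = \left(5 + 5 \cdot 12\right) 92 = \left(5 + 60\right) 92 = 65 \cdot 92 = 5980$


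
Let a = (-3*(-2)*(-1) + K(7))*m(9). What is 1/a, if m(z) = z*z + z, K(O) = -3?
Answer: -1/810 ≈ -0.0012346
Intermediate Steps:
m(z) = z + z² (m(z) = z² + z = z + z²)
a = -810 (a = (-3*(-2)*(-1) - 3)*(9*(1 + 9)) = (6*(-1) - 3)*(9*10) = (-6 - 3)*90 = -9*90 = -810)
1/a = 1/(-810) = -1/810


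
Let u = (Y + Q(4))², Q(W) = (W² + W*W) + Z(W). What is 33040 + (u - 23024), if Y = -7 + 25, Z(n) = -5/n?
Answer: 198281/16 ≈ 12393.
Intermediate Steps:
Q(W) = -5/W + 2*W² (Q(W) = (W² + W*W) - 5/W = (W² + W²) - 5/W = 2*W² - 5/W = -5/W + 2*W²)
Y = 18
u = 38025/16 (u = (18 + (-5 + 2*4³)/4)² = (18 + (-5 + 2*64)/4)² = (18 + (-5 + 128)/4)² = (18 + (¼)*123)² = (18 + 123/4)² = (195/4)² = 38025/16 ≈ 2376.6)
33040 + (u - 23024) = 33040 + (38025/16 - 23024) = 33040 - 330359/16 = 198281/16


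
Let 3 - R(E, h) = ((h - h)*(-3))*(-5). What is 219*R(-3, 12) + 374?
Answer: 1031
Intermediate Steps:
R(E, h) = 3 (R(E, h) = 3 - (h - h)*(-3)*(-5) = 3 - 0*(-3)*(-5) = 3 - 0*(-5) = 3 - 1*0 = 3 + 0 = 3)
219*R(-3, 12) + 374 = 219*3 + 374 = 657 + 374 = 1031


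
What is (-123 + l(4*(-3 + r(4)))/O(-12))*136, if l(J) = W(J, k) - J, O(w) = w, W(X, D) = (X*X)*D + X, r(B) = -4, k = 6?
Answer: -70040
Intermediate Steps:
W(X, D) = X + D*X² (W(X, D) = X²*D + X = D*X² + X = X + D*X²)
l(J) = -J + J*(1 + 6*J) (l(J) = J*(1 + 6*J) - J = -J + J*(1 + 6*J))
(-123 + l(4*(-3 + r(4)))/O(-12))*136 = (-123 + (6*(4*(-3 - 4))²)/(-12))*136 = (-123 + (6*(4*(-7))²)*(-1/12))*136 = (-123 + (6*(-28)²)*(-1/12))*136 = (-123 + (6*784)*(-1/12))*136 = (-123 + 4704*(-1/12))*136 = (-123 - 392)*136 = -515*136 = -70040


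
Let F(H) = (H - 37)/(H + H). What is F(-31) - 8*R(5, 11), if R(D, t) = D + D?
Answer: -2446/31 ≈ -78.903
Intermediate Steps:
R(D, t) = 2*D
F(H) = (-37 + H)/(2*H) (F(H) = (-37 + H)/((2*H)) = (-37 + H)*(1/(2*H)) = (-37 + H)/(2*H))
F(-31) - 8*R(5, 11) = (½)*(-37 - 31)/(-31) - 16*5 = (½)*(-1/31)*(-68) - 8*10 = 34/31 - 80 = -2446/31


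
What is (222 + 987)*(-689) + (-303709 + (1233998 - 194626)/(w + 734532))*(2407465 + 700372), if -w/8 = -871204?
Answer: -1817948653721112203/1926041 ≈ -9.4388e+11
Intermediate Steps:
w = 6969632 (w = -8*(-871204) = 6969632)
(222 + 987)*(-689) + (-303709 + (1233998 - 194626)/(w + 734532))*(2407465 + 700372) = (222 + 987)*(-689) + (-303709 + (1233998 - 194626)/(6969632 + 734532))*(2407465 + 700372) = 1209*(-689) + (-303709 + 1039372/7704164)*3107837 = -833001 + (-303709 + 1039372*(1/7704164))*3107837 = -833001 + (-303709 + 259843/1926041)*3107837 = -833001 - 584955726226/1926041*3107837 = -833001 - 1817947049327033162/1926041 = -1817948653721112203/1926041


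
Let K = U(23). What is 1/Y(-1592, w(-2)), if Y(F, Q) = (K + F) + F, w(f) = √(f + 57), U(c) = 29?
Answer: -1/3155 ≈ -0.00031696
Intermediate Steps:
K = 29
w(f) = √(57 + f)
Y(F, Q) = 29 + 2*F (Y(F, Q) = (29 + F) + F = 29 + 2*F)
1/Y(-1592, w(-2)) = 1/(29 + 2*(-1592)) = 1/(29 - 3184) = 1/(-3155) = -1/3155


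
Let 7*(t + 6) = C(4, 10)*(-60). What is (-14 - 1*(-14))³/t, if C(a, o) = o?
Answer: 0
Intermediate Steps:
t = -642/7 (t = -6 + (10*(-60))/7 = -6 + (⅐)*(-600) = -6 - 600/7 = -642/7 ≈ -91.714)
(-14 - 1*(-14))³/t = (-14 - 1*(-14))³/(-642/7) = (-14 + 14)³*(-7/642) = 0³*(-7/642) = 0*(-7/642) = 0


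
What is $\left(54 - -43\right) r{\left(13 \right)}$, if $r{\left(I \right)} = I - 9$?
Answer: $388$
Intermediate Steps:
$r{\left(I \right)} = -9 + I$
$\left(54 - -43\right) r{\left(13 \right)} = \left(54 - -43\right) \left(-9 + 13\right) = \left(54 + 43\right) 4 = 97 \cdot 4 = 388$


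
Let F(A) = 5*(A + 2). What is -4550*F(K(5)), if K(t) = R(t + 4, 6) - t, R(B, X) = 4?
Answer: -22750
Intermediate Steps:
K(t) = 4 - t
F(A) = 10 + 5*A (F(A) = 5*(2 + A) = 10 + 5*A)
-4550*F(K(5)) = -4550*(10 + 5*(4 - 1*5)) = -4550*(10 + 5*(4 - 5)) = -4550*(10 + 5*(-1)) = -4550*(10 - 5) = -4550*5 = -22750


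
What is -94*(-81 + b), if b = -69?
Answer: 14100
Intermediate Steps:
-94*(-81 + b) = -94*(-81 - 69) = -94*(-150) = 14100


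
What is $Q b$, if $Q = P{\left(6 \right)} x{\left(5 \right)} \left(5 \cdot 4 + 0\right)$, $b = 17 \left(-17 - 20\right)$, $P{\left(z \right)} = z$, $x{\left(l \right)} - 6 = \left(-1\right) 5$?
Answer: $-75480$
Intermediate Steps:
$x{\left(l \right)} = 1$ ($x{\left(l \right)} = 6 - 5 = 1$)
$b = -629$ ($b = 17 \left(-37\right) = -629$)
$Q = 120$ ($Q = 6 \cdot 1 \left(5 \cdot 4 + 0\right) = 6 \left(20 + 0\right) = 6 \cdot 20 = 120$)
$Q b = 120 \left(-629\right) = -75480$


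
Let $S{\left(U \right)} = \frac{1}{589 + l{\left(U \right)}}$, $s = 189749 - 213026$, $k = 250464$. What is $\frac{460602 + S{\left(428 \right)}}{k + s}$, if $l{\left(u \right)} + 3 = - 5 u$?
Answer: $\frac{715775507}{353048598} \approx 2.0274$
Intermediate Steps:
$s = -23277$
$l{\left(u \right)} = -3 - 5 u$
$S{\left(U \right)} = \frac{1}{586 - 5 U}$ ($S{\left(U \right)} = \frac{1}{589 - \left(3 + 5 U\right)} = \frac{1}{586 - 5 U}$)
$\frac{460602 + S{\left(428 \right)}}{k + s} = \frac{460602 - \frac{1}{-586 + 5 \cdot 428}}{250464 - 23277} = \frac{460602 - \frac{1}{-586 + 2140}}{227187} = \left(460602 - \frac{1}{1554}\right) \frac{1}{227187} = \frac{715775507}{1554} \cdot \frac{1}{227187} = \frac{715775507}{353048598}$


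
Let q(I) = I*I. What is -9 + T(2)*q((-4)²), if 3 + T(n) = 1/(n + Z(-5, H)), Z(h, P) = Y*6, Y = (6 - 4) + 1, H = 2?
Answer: -3821/5 ≈ -764.20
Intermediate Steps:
Y = 3 (Y = 2 + 1 = 3)
Z(h, P) = 18 (Z(h, P) = 3*6 = 18)
T(n) = -3 + 1/(18 + n) (T(n) = -3 + 1/(n + 18) = -3 + 1/(18 + n))
q(I) = I²
-9 + T(2)*q((-4)²) = -9 + ((-53 - 3*2)/(18 + 2))*((-4)²)² = -9 + ((-53 - 6)/20)*16² = -9 + ((1/20)*(-59))*256 = -9 - 59/20*256 = -9 - 3776/5 = -3821/5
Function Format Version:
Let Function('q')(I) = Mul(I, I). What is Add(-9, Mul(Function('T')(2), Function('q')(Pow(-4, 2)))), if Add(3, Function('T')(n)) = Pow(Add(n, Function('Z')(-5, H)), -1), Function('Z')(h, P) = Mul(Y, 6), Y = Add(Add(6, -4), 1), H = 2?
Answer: Rational(-3821, 5) ≈ -764.20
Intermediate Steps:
Y = 3 (Y = Add(2, 1) = 3)
Function('Z')(h, P) = 18 (Function('Z')(h, P) = Mul(3, 6) = 18)
Function('T')(n) = Add(-3, Pow(Add(18, n), -1)) (Function('T')(n) = Add(-3, Pow(Add(n, 18), -1)) = Add(-3, Pow(Add(18, n), -1)))
Function('q')(I) = Pow(I, 2)
Add(-9, Mul(Function('T')(2), Function('q')(Pow(-4, 2)))) = Add(-9, Mul(Mul(Pow(Add(18, 2), -1), Add(-53, Mul(-3, 2))), Pow(Pow(-4, 2), 2))) = Add(-9, Mul(Mul(Pow(20, -1), Add(-53, -6)), Pow(16, 2))) = Add(-9, Mul(Mul(Rational(1, 20), -59), 256)) = Add(-9, Mul(Rational(-59, 20), 256)) = Add(-9, Rational(-3776, 5)) = Rational(-3821, 5)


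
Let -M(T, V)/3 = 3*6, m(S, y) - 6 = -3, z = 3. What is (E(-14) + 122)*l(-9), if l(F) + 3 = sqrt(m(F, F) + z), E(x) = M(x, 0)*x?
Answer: -2634 + 878*sqrt(6) ≈ -483.35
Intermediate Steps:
m(S, y) = 3 (m(S, y) = 6 - 3 = 3)
M(T, V) = -54 (M(T, V) = -9*6 = -3*18 = -54)
E(x) = -54*x
l(F) = -3 + sqrt(6) (l(F) = -3 + sqrt(3 + 3) = -3 + sqrt(6))
(E(-14) + 122)*l(-9) = (-54*(-14) + 122)*(-3 + sqrt(6)) = (756 + 122)*(-3 + sqrt(6)) = 878*(-3 + sqrt(6)) = -2634 + 878*sqrt(6)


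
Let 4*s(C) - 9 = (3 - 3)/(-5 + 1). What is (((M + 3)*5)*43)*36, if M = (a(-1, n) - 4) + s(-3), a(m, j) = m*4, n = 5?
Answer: -21285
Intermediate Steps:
a(m, j) = 4*m
s(C) = 9/4 (s(C) = 9/4 + ((3 - 3)/(-5 + 1))/4 = 9/4 + (0/(-4))/4 = 9/4 + (0*(-¼))/4 = 9/4 + (¼)*0 = 9/4 + 0 = 9/4)
M = -23/4 (M = (4*(-1) - 4) + 9/4 = (-4 - 4) + 9/4 = -8 + 9/4 = -23/4 ≈ -5.7500)
(((M + 3)*5)*43)*36 = (((-23/4 + 3)*5)*43)*36 = (-11/4*5*43)*36 = -55/4*43*36 = -2365/4*36 = -21285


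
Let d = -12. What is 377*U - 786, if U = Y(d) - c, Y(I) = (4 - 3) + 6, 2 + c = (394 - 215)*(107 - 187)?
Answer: 5401247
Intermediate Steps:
c = -14322 (c = -2 + (394 - 215)*(107 - 187) = -2 + 179*(-80) = -2 - 14320 = -14322)
Y(I) = 7 (Y(I) = 1 + 6 = 7)
U = 14329 (U = 7 - 1*(-14322) = 7 + 14322 = 14329)
377*U - 786 = 377*14329 - 786 = 5402033 - 786 = 5401247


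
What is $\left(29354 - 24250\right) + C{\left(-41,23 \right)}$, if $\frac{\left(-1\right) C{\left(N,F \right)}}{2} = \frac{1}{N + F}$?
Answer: $\frac{45937}{9} \approx 5104.1$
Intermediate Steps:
$C{\left(N,F \right)} = - \frac{2}{F + N}$ ($C{\left(N,F \right)} = - \frac{2}{N + F} = - \frac{2}{F + N}$)
$\left(29354 - 24250\right) + C{\left(-41,23 \right)} = \left(29354 - 24250\right) - \frac{2}{23 - 41} = 5104 - \frac{2}{-18} = 5104 - - \frac{1}{9} = 5104 + \frac{1}{9} = \frac{45937}{9}$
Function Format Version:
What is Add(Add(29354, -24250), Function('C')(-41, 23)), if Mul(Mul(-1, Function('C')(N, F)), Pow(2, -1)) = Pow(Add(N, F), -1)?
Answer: Rational(45937, 9) ≈ 5104.1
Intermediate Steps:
Function('C')(N, F) = Mul(-2, Pow(Add(F, N), -1)) (Function('C')(N, F) = Mul(-2, Pow(Add(N, F), -1)) = Mul(-2, Pow(Add(F, N), -1)))
Add(Add(29354, -24250), Function('C')(-41, 23)) = Add(Add(29354, -24250), Mul(-2, Pow(Add(23, -41), -1))) = Add(5104, Mul(-2, Pow(-18, -1))) = Add(5104, Mul(-2, Rational(-1, 18))) = Add(5104, Rational(1, 9)) = Rational(45937, 9)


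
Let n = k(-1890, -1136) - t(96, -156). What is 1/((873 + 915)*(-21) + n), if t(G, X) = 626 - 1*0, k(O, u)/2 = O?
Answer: -1/41954 ≈ -2.3836e-5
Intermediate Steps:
k(O, u) = 2*O
t(G, X) = 626 (t(G, X) = 626 + 0 = 626)
n = -4406 (n = 2*(-1890) - 1*626 = -3780 - 626 = -4406)
1/((873 + 915)*(-21) + n) = 1/((873 + 915)*(-21) - 4406) = 1/(1788*(-21) - 4406) = 1/(-37548 - 4406) = 1/(-41954) = -1/41954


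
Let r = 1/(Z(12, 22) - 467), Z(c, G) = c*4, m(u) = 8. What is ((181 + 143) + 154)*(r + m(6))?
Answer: 1601778/419 ≈ 3822.9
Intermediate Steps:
Z(c, G) = 4*c
r = -1/419 (r = 1/(4*12 - 467) = 1/(48 - 467) = 1/(-419) = -1/419 ≈ -0.0023866)
((181 + 143) + 154)*(r + m(6)) = ((181 + 143) + 154)*(-1/419 + 8) = (324 + 154)*(3351/419) = 478*(3351/419) = 1601778/419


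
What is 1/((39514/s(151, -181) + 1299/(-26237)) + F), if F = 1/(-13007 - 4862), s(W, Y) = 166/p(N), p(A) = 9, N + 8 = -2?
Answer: 38912803099/83361953860145 ≈ 0.00046679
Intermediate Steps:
N = -10 (N = -8 - 2 = -10)
s(W, Y) = 166/9
F = -1/17869 (F = 1/(-17869) = -1/17869 ≈ -5.5963e-5)
1/((39514/s(151, -181) + 1299/(-26237)) + F) = 1/((39514/(166/9) + 1299/(-26237)) - 1/17869) = 1/((39514*(9/166) + 1299*(-1/26237)) - 1/17869) = 1/((177813/83 - 1299/26237) - 1/17869) = 1/(4665171864/2177671 - 1/17869) = 1/(83361953860145/38912803099) = 38912803099/83361953860145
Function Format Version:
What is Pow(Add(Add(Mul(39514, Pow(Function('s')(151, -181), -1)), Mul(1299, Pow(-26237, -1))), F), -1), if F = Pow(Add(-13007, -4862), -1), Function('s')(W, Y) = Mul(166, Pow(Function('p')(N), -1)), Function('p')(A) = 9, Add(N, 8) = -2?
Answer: Rational(38912803099, 83361953860145) ≈ 0.00046679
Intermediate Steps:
N = -10 (N = Add(-8, -2) = -10)
Function('s')(W, Y) = Rational(166, 9) (Function('s')(W, Y) = Mul(166, Pow(9, -1)) = Mul(166, Rational(1, 9)) = Rational(166, 9))
F = Rational(-1, 17869) (F = Pow(-17869, -1) = Rational(-1, 17869) ≈ -5.5963e-5)
Pow(Add(Add(Mul(39514, Pow(Function('s')(151, -181), -1)), Mul(1299, Pow(-26237, -1))), F), -1) = Pow(Add(Add(Mul(39514, Pow(Rational(166, 9), -1)), Mul(1299, Pow(-26237, -1))), Rational(-1, 17869)), -1) = Pow(Add(Add(Mul(39514, Rational(9, 166)), Mul(1299, Rational(-1, 26237))), Rational(-1, 17869)), -1) = Pow(Add(Add(Rational(177813, 83), Rational(-1299, 26237)), Rational(-1, 17869)), -1) = Pow(Add(Rational(4665171864, 2177671), Rational(-1, 17869)), -1) = Pow(Rational(83361953860145, 38912803099), -1) = Rational(38912803099, 83361953860145)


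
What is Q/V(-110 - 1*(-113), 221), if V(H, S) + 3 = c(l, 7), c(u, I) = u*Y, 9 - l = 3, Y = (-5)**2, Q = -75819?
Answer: -25273/49 ≈ -515.78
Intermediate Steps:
Y = 25
l = 6 (l = 9 - 1*3 = 9 - 3 = 6)
c(u, I) = 25*u (c(u, I) = u*25 = 25*u)
V(H, S) = 147 (V(H, S) = -3 + 25*6 = -3 + 150 = 147)
Q/V(-110 - 1*(-113), 221) = -75819/147 = -75819*1/147 = -25273/49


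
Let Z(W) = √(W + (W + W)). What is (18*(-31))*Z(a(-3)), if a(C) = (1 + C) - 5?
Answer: -558*I*√21 ≈ -2557.1*I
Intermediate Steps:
a(C) = -4 + C
Z(W) = √3*√W (Z(W) = √(W + 2*W) = √(3*W) = √3*√W)
(18*(-31))*Z(a(-3)) = (18*(-31))*(√3*√(-4 - 3)) = -558*√3*√(-7) = -558*√3*I*√7 = -558*I*√21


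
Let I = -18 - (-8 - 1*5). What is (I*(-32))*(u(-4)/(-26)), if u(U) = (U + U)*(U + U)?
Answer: -5120/13 ≈ -393.85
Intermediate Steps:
u(U) = 4*U**2 (u(U) = (2*U)*(2*U) = 4*U**2)
I = -5 (I = -18 - (-8 - 5) = -18 - 1*(-13) = -18 + 13 = -5)
(I*(-32))*(u(-4)/(-26)) = (-5*(-32))*((4*(-4)**2)/(-26)) = 160*((4*16)*(-1/26)) = 160*(64*(-1/26)) = 160*(-32/13) = -5120/13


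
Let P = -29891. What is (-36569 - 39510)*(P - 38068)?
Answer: 5170252761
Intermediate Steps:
(-36569 - 39510)*(P - 38068) = (-36569 - 39510)*(-29891 - 38068) = -76079*(-67959) = 5170252761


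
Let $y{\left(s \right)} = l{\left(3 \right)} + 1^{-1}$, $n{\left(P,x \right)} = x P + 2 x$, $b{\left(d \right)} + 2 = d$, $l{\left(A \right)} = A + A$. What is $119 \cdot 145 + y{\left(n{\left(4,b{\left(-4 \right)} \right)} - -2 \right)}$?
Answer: $17262$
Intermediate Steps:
$l{\left(A \right)} = 2 A$
$b{\left(d \right)} = -2 + d$
$n{\left(P,x \right)} = 2 x + P x$ ($n{\left(P,x \right)} = P x + 2 x = 2 x + P x$)
$y{\left(s \right)} = 7$ ($y{\left(s \right)} = 2 \cdot 3 + 1^{-1} = 6 + 1 = 7$)
$119 \cdot 145 + y{\left(n{\left(4,b{\left(-4 \right)} \right)} - -2 \right)} = 119 \cdot 145 + 7 = 17255 + 7 = 17262$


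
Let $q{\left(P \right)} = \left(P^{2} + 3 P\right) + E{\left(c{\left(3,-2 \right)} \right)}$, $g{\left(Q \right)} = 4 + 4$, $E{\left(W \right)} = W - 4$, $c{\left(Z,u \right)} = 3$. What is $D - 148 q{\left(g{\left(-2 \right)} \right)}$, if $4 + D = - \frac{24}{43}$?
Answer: $- \frac{553864}{43} \approx -12881.0$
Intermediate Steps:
$E{\left(W \right)} = -4 + W$
$D = - \frac{196}{43}$ ($D = -4 - \frac{24}{43} = - \frac{196}{43} \approx -4.5581$)
$g{\left(Q \right)} = 8$
$q{\left(P \right)} = -1 + P^{2} + 3 P$ ($q{\left(P \right)} = \left(P^{2} + 3 P\right) + \left(-4 + 3\right) = \left(P^{2} + 3 P\right) - 1 = -1 + P^{2} + 3 P$)
$D - 148 q{\left(g{\left(-2 \right)} \right)} = - \frac{196}{43} - 148 \left(-1 + 8^{2} + 3 \cdot 8\right) = - \frac{196}{43} - 148 \left(-1 + 64 + 24\right) = - \frac{196}{43} - 12876 = - \frac{553864}{43}$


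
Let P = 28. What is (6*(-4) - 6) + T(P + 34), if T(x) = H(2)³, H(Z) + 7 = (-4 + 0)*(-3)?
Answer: 95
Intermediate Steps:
H(Z) = 5 (H(Z) = -7 + (-4 + 0)*(-3) = -7 - 4*(-3) = -7 + 12 = 5)
T(x) = 125 (T(x) = 5³ = 125)
(6*(-4) - 6) + T(P + 34) = (6*(-4) - 6) + 125 = (-24 - 6) + 125 = -30 + 125 = 95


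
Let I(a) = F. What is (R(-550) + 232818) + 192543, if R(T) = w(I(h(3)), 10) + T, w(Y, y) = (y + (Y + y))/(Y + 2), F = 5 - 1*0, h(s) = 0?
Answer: 2973702/7 ≈ 4.2481e+5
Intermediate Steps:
F = 5 (F = 5 + 0 = 5)
I(a) = 5
w(Y, y) = (Y + 2*y)/(2 + Y)
R(T) = 25/7 + T (R(T) = (5 + 2*10)/(2 + 5) + T = (5 + 20)/7 + T = (1/7)*25 + T = 25/7 + T)
(R(-550) + 232818) + 192543 = ((25/7 - 550) + 232818) + 192543 = (-3825/7 + 232818) + 192543 = 1625901/7 + 192543 = 2973702/7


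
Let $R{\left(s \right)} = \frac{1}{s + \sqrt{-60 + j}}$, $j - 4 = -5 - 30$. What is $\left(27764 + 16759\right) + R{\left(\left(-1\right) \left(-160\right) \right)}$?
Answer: $\frac{1143840553}{25691} - \frac{i \sqrt{91}}{25691} \approx 44523.0 - 0.00037131 i$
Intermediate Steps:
$j = -31$ ($j = 4 - 35 = -31$)
$R{\left(s \right)} = \frac{1}{s + i \sqrt{91}}$ ($R{\left(s \right)} = \frac{1}{s + \sqrt{-60 - 31}} = \frac{1}{s + \sqrt{-91}} = \frac{1}{s + i \sqrt{91}}$)
$\left(27764 + 16759\right) + R{\left(\left(-1\right) \left(-160\right) \right)} = \left(27764 + 16759\right) + \frac{1}{\left(-1\right) \left(-160\right) + i \sqrt{91}} = 44523 + \frac{1}{160 + i \sqrt{91}}$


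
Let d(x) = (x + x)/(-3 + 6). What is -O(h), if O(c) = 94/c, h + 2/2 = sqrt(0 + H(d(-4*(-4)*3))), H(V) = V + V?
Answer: -94/7 ≈ -13.429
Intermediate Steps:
d(x) = 2*x/3 (d(x) = (2*x)/3 = (2*x)*(1/3) = 2*x/3)
H(V) = 2*V
h = 7 (h = -1 + sqrt(0 + 2*(2*(-4*(-4)*3)/3)) = -1 + sqrt(0 + 2*(2*(16*3)/3)) = -1 + sqrt(0 + 2*((2/3)*48)) = -1 + sqrt(0 + 2*32) = -1 + sqrt(0 + 64) = -1 + sqrt(64) = -1 + 8 = 7)
-O(h) = -94/7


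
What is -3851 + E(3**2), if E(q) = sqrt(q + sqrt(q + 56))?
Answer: -3851 + sqrt(9 + sqrt(65)) ≈ -3846.9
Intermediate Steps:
E(q) = sqrt(q + sqrt(56 + q))
-3851 + E(3**2) = -3851 + sqrt(3**2 + sqrt(56 + 3**2)) = -3851 + sqrt(9 + sqrt(56 + 9)) = -3851 + sqrt(9 + sqrt(65))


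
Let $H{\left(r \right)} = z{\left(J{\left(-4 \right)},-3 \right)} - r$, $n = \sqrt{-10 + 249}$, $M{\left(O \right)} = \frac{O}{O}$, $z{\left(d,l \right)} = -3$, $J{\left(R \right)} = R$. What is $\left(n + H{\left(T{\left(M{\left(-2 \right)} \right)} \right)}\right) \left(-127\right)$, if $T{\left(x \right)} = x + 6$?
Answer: $1270 - 127 \sqrt{239} \approx -693.37$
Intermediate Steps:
$M{\left(O \right)} = 1$
$n = \sqrt{239} \approx 15.46$
$T{\left(x \right)} = 6 + x$
$H{\left(r \right)} = -3 - r$
$\left(n + H{\left(T{\left(M{\left(-2 \right)} \right)} \right)}\right) \left(-127\right) = \left(\sqrt{239} - 10\right) \left(-127\right) = \left(-10 + \sqrt{239}\right) \left(-127\right) = 1270 - 127 \sqrt{239}$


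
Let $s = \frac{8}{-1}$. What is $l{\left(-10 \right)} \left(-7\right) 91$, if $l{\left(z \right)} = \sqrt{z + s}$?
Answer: $- 1911 i \sqrt{2} \approx - 2702.6 i$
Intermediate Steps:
$s = -8$ ($s = 8 \left(-1\right) = -8$)
$l{\left(z \right)} = \sqrt{-8 + z}$ ($l{\left(z \right)} = \sqrt{z - 8} = \sqrt{-8 + z}$)
$l{\left(-10 \right)} \left(-7\right) 91 = \sqrt{-8 - 10} \left(-7\right) 91 = \sqrt{-18} \left(-7\right) 91 = 3 i \sqrt{2} \left(-7\right) 91 = - 21 i \sqrt{2} \cdot 91 = - 1911 i \sqrt{2}$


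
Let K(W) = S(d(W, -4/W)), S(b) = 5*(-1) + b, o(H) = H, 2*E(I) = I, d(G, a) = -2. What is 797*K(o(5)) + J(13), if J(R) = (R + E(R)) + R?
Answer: -11093/2 ≈ -5546.5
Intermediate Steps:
E(I) = I/2
S(b) = -5 + b
J(R) = 5*R/2 (J(R) = (R + R/2) + R = 3*R/2 + R = 5*R/2)
K(W) = -7 (K(W) = -5 - 2 = -7)
797*K(o(5)) + J(13) = 797*(-7) + (5/2)*13 = -5579 + 65/2 = -11093/2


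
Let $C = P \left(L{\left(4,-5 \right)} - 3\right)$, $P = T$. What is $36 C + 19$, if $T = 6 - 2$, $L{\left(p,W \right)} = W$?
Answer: $-1133$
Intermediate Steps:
$T = 4$
$P = 4$
$C = -32$ ($C = 4 \left(-5 - 3\right) = 4 \left(-8\right) = -32$)
$36 C + 19 = 36 \left(-32\right) + 19 = -1152 + 19 = -1133$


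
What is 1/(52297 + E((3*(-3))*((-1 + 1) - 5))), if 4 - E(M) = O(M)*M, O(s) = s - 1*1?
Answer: 1/50321 ≈ 1.9872e-5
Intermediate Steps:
O(s) = -1 + s (O(s) = s - 1 = -1 + s)
E(M) = 4 - M*(-1 + M) (E(M) = 4 - (-1 + M)*M = 4 - M*(-1 + M))
1/(52297 + E((3*(-3))*((-1 + 1) - 5))) = 1/(52297 + (4 - (3*(-3))*((-1 + 1) - 5)*(-1 + (3*(-3))*((-1 + 1) - 5)))) = 1/(52297 + (4 - (-9*(0 - 5))*(-1 - 9*(0 - 5)))) = 1/(52297 + (4 - (-9*(-5))*(-1 - 9*(-5)))) = 1/(52297 + (4 - 1*45*(-1 + 45))) = 1/(52297 + (4 - 1*45*44)) = 1/(52297 + (4 - 1980)) = 1/(52297 - 1976) = 1/50321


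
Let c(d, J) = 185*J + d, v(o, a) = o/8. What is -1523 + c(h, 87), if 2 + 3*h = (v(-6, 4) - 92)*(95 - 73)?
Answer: 83347/6 ≈ 13891.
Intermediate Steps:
v(o, a) = o/8 (v(o, a) = o*(⅛) = o/8)
h = -4085/6 (h = -⅔ + (((⅛)*(-6) - 92)*(95 - 73))/3 = -⅔ + ((-¾ - 92)*22)/3 = -⅔ + (-371/4*22)/3 = -⅔ + (⅓)*(-4081/2) = -⅔ - 4081/6 = -4085/6 ≈ -680.83)
c(d, J) = d + 185*J
-1523 + c(h, 87) = -1523 + (-4085/6 + 185*87) = -1523 + (-4085/6 + 16095) = -1523 + 92485/6 = 83347/6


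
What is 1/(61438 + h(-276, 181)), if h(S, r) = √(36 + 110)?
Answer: 30719/1887313849 - √146/3774627698 ≈ 1.6273e-5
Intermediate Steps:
h(S, r) = √146
1/(61438 + h(-276, 181)) = 1/(61438 + √146)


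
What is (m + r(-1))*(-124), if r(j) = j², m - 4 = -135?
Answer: 16120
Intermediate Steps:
m = -131 (m = 4 - 135 = -131)
(m + r(-1))*(-124) = (-131 + (-1)²)*(-124) = (-131 + 1)*(-124) = -130*(-124) = 16120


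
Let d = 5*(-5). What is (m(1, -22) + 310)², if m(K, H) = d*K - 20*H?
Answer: 525625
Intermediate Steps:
d = -25
m(K, H) = -25*K - 20*H
(m(1, -22) + 310)² = ((-25*1 - 20*(-22)) + 310)² = ((-25 + 440) + 310)² = (415 + 310)² = 725² = 525625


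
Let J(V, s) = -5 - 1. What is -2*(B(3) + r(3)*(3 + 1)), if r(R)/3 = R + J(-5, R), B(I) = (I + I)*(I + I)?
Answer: 0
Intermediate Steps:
B(I) = 4*I**2 (B(I) = (2*I)*(2*I) = 4*I**2)
J(V, s) = -6
r(R) = -18 + 3*R (r(R) = 3*(R - 6) = 3*(-6 + R) = -18 + 3*R)
-2*(B(3) + r(3)*(3 + 1)) = -2*(4*3**2 + (-18 + 3*3)*(3 + 1)) = -2*(4*9 + (-18 + 9)*4) = -2*(36 - 9*4) = -2*(36 - 36) = -2*0 = 0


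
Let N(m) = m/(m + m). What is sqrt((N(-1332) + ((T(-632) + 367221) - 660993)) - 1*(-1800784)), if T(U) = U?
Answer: sqrt(6025522)/2 ≈ 1227.3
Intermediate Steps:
N(m) = 1/2 (N(m) = m/((2*m)) = (1/(2*m))*m = 1/2)
sqrt((N(-1332) + ((T(-632) + 367221) - 660993)) - 1*(-1800784)) = sqrt((1/2 + ((-632 + 367221) - 660993)) - 1*(-1800784)) = sqrt((1/2 + (366589 - 660993)) + 1800784) = sqrt((1/2 - 294404) + 1800784) = sqrt(-588807/2 + 1800784) = sqrt(3012761/2) = sqrt(6025522)/2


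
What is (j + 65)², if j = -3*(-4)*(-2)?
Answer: 1681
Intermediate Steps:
j = -24 (j = 12*(-2) = -24)
(j + 65)² = (-24 + 65)² = 41² = 1681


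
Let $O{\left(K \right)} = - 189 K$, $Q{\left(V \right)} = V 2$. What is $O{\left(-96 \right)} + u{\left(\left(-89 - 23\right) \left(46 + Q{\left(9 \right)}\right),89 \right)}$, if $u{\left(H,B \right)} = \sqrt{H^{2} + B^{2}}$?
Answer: $18144 + \sqrt{51388145} \approx 25313.0$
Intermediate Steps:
$Q{\left(V \right)} = 2 V$
$u{\left(H,B \right)} = \sqrt{B^{2} + H^{2}}$
$O{\left(-96 \right)} + u{\left(\left(-89 - 23\right) \left(46 + Q{\left(9 \right)}\right),89 \right)} = \left(-189\right) \left(-96\right) + \sqrt{89^{2} + \left(\left(-89 - 23\right) \left(46 + 2 \cdot 9\right)\right)^{2}} = 18144 + \sqrt{7921 + \left(- 112 \left(46 + 18\right)\right)^{2}} = 18144 + \sqrt{7921 + \left(\left(-112\right) 64\right)^{2}} = 18144 + \sqrt{7921 + \left(-7168\right)^{2}} = 18144 + \sqrt{7921 + 51380224} = 18144 + \sqrt{51388145}$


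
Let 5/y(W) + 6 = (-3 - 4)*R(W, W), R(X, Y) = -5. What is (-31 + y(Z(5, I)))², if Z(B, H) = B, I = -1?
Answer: 799236/841 ≈ 950.34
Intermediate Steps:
y(W) = 5/29 (y(W) = 5/(-6 + (-3 - 4)*(-5)) = 5/(-6 - 7*(-5)) = 5/(-6 + 35) = 5/29)
(-31 + y(Z(5, I)))² = (-31 + 5/29)² = (-894/29)² = 799236/841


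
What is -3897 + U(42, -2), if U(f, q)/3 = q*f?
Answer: -4149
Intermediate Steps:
U(f, q) = 3*f*q (U(f, q) = 3*(q*f) = 3*(f*q) = 3*f*q)
-3897 + U(42, -2) = -3897 + 3*42*(-2) = -3897 - 252 = -4149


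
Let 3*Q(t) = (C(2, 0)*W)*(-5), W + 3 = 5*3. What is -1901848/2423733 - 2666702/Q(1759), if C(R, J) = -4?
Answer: -248597145631/7457640 ≈ -33335.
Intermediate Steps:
W = 12 (W = -3 + 5*3 = -3 + 15 = 12)
Q(t) = 80 (Q(t) = (-4*12*(-5))/3 = (-48*(-5))/3 = (⅓)*240 = 80)
-1901848/2423733 - 2666702/Q(1759) = -1901848/2423733 - 2666702/80 = -1901848*1/2423733 - 2666702*1/80 = -146296/186441 - 1333351/40 = -248597145631/7457640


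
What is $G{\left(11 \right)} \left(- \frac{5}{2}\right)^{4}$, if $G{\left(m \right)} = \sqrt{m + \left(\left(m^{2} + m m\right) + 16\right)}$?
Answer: $\frac{625 \sqrt{269}}{16} \approx 640.67$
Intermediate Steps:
$G{\left(m \right)} = \sqrt{16 + m + 2 m^{2}}$ ($G{\left(m \right)} = \sqrt{m + \left(\left(m^{2} + m^{2}\right) + 16\right)} = \sqrt{m + \left(2 m^{2} + 16\right)} = \sqrt{m + \left(16 + 2 m^{2}\right)} = \sqrt{16 + m + 2 m^{2}}$)
$G{\left(11 \right)} \left(- \frac{5}{2}\right)^{4} = \sqrt{16 + 11 + 2 \cdot 11^{2}} \left(- \frac{5}{2}\right)^{4} = \sqrt{16 + 11 + 2 \cdot 121} \left(\left(-5\right) \frac{1}{2}\right)^{4} = \sqrt{16 + 11 + 242} \left(- \frac{5}{2}\right)^{4} = \sqrt{269} \cdot \frac{625}{16} = \frac{625 \sqrt{269}}{16}$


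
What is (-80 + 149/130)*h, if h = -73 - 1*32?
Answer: 215271/26 ≈ 8279.7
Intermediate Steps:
h = -105 (h = -73 - 32 = -105)
(-80 + 149/130)*h = (-80 + 149/130)*(-105) = -10251/130*(-105) = 215271/26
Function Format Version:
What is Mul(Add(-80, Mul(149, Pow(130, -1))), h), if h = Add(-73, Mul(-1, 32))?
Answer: Rational(215271, 26) ≈ 8279.7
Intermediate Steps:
h = -105 (h = Add(-73, -32) = -105)
Mul(Add(-80, Mul(149, Pow(130, -1))), h) = Mul(Add(-80, Mul(149, Pow(130, -1))), -105) = Mul(Add(-80, Mul(149, Rational(1, 130))), -105) = Mul(Add(-80, Rational(149, 130)), -105) = Mul(Rational(-10251, 130), -105) = Rational(215271, 26)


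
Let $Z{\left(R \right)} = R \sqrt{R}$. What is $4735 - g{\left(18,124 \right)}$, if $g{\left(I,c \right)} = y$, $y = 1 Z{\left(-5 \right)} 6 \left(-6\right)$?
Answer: $4735 - 180 i \sqrt{5} \approx 4735.0 - 402.49 i$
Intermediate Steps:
$Z{\left(R \right)} = R^{\frac{3}{2}}$
$y = 180 i \sqrt{5}$ ($y = 1 \left(-5\right)^{\frac{3}{2}} \cdot 6 \left(-6\right) = 1 \left(- 5 i \sqrt{5}\right) 6 \left(-6\right) = - 5 i \sqrt{5} \cdot 6 \left(-6\right) = - 30 i \sqrt{5} \left(-6\right) = 180 i \sqrt{5} \approx 402.49 i$)
$g{\left(I,c \right)} = 180 i \sqrt{5}$
$4735 - g{\left(18,124 \right)} = 4735 - 180 i \sqrt{5}$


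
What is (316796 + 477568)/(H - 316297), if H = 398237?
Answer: 198591/20485 ≈ 9.6945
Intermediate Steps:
(316796 + 477568)/(H - 316297) = (316796 + 477568)/(398237 - 316297) = 794364/81940 = 794364*(1/81940) = 198591/20485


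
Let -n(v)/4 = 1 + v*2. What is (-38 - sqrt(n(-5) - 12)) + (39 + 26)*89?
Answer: 5747 - 2*sqrt(6) ≈ 5742.1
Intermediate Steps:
n(v) = -4 - 8*v (n(v) = -4*(1 + v*2) = -4*(1 + 2*v) = -4 - 8*v)
(-38 - sqrt(n(-5) - 12)) + (39 + 26)*89 = (-38 - sqrt((-4 - 8*(-5)) - 12)) + (39 + 26)*89 = (-38 - sqrt((-4 + 40) - 12)) + 65*89 = (-38 - sqrt(36 - 12)) + 5785 = (-38 - sqrt(24)) + 5785 = (-38 - 2*sqrt(6)) + 5785 = 5747 - 2*sqrt(6)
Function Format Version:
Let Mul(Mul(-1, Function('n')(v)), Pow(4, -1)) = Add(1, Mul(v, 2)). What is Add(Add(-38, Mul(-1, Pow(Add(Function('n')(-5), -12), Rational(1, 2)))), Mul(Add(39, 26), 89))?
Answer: Add(5747, Mul(-2, Pow(6, Rational(1, 2)))) ≈ 5742.1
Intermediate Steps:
Function('n')(v) = Add(-4, Mul(-8, v)) (Function('n')(v) = Mul(-4, Add(1, Mul(v, 2))) = Mul(-4, Add(1, Mul(2, v))) = Add(-4, Mul(-8, v)))
Add(Add(-38, Mul(-1, Pow(Add(Function('n')(-5), -12), Rational(1, 2)))), Mul(Add(39, 26), 89)) = Add(Add(-38, Mul(-1, Pow(Add(Add(-4, Mul(-8, -5)), -12), Rational(1, 2)))), Mul(Add(39, 26), 89)) = Add(Add(-38, Mul(-1, Pow(Add(Add(-4, 40), -12), Rational(1, 2)))), Mul(65, 89)) = Add(Add(-38, Mul(-1, Pow(Add(36, -12), Rational(1, 2)))), 5785) = Add(Add(-38, Mul(-1, Pow(24, Rational(1, 2)))), 5785) = Add(Add(-38, Mul(-1, Mul(2, Pow(6, Rational(1, 2))))), 5785) = Add(Add(-38, Mul(-2, Pow(6, Rational(1, 2)))), 5785) = Add(5747, Mul(-2, Pow(6, Rational(1, 2))))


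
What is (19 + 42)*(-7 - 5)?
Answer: -732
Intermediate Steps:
(19 + 42)*(-7 - 5) = 61*(-12) = -732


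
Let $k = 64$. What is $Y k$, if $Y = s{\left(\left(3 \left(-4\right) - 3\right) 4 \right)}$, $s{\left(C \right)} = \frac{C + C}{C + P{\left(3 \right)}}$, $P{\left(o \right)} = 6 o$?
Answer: $\frac{1280}{7} \approx 182.86$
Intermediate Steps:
$s{\left(C \right)} = \frac{2 C}{18 + C}$ ($s{\left(C \right)} = \frac{C + C}{C + 6 \cdot 3} = \frac{2 C}{C + 18} = \frac{2 C}{18 + C}$)
$Y = \frac{20}{7}$ ($Y = \frac{2 \left(3 \left(-4\right) - 3\right) 4}{18 + \left(3 \left(-4\right) - 3\right) 4} = \frac{2 \left(-12 - 3\right) 4}{18 + \left(-12 - 3\right) 4} = \frac{2 \left(\left(-15\right) 4\right)}{18 - 60} = 2 \left(-60\right) \frac{1}{18 - 60} = 2 \left(-60\right) \frac{1}{-42} = 2 \left(-60\right) \left(- \frac{1}{42}\right) = \frac{20}{7} \approx 2.8571$)
$Y k = \frac{20}{7} \cdot 64 = \frac{1280}{7}$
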